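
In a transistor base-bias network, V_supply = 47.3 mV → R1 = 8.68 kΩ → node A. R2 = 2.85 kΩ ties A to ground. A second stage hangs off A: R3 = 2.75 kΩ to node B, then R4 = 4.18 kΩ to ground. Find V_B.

V_B ≈ 5.38 mV

The second stage (R3 + R4 = 6.930 kΩ) loads node A in parallel with R2.
R2 ‖ (R3+R4) = 2.019 kΩ.
So V_A = 47.3 × 0.1887 = 8.928 mV.
Then the unloaded second divider: V_B = V_A × R4/(R3+R4) = 8.928 × 0.6032 = 5.385 mV.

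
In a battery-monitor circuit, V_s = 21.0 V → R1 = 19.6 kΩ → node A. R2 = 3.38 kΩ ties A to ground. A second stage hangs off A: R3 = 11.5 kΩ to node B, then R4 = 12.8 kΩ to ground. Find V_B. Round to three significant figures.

Looking into the second stage from A: R3 + R4 = 24.30 kΩ appears in parallel with R2.
Effective lower resistance at A: R2 ‖ 24.30 = 2.967 kΩ.
So V_A = 21.0 × 0.1315 = 2.761 V.
Stage 2 is unloaded, so V_B = V_A · R4/(R3+R4) = 2.761 × 12.8/24.30 = 1.454 V.

V_B ≈ 1.45 V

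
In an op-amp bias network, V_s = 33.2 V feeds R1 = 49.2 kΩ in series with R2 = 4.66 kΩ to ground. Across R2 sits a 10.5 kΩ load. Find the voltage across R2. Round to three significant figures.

V_out ≈ 2.04 V

First combine the lower leg with the load: R2 ‖ R_L = 3.228 kΩ.
Now apply the divider: V_out = 33.2 × 0.06156 = 2.044 V.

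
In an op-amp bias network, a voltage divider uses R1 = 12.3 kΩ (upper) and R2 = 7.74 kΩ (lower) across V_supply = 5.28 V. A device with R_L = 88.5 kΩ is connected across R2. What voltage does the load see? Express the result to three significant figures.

V_out ≈ 1.94 V

First combine the lower leg with the load: R2 ‖ R_L = 7.118 kΩ.
Then V_out = V_supply · R2'/(R1 + R2') = 5.28 × 7.118/19.42 = 1.935 V.
(Unloaded it would be 2.04 V; the load pulls it down.)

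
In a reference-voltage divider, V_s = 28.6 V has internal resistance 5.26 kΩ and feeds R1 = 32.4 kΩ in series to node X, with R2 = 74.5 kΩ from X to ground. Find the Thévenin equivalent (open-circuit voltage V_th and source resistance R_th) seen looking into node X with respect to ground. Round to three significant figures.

R1' = 5.26 + 32.4 = 37.66 kΩ (source resistance + R1).
Open-circuit (no load on X): V_th = V_s · R2/(R1' + R2) = 28.6 × 74.5/(37.66 + 74.5) = 19.00 V.
Zeroing V_s shorts the top of R1' to ground, so R_th = R1' ‖ R2 = 25.01 kΩ.

V_th ≈ 19.0 V, R_th ≈ 25.0 kΩ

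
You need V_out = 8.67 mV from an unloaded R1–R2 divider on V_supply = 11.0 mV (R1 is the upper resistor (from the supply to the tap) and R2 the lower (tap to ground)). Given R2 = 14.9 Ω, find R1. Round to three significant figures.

V_out/V_supply = R2/(R1+R2) = 0.7882.
So R1 = R2 · (V_supply/V_out − 1) = 14.9 × (11.0/8.67 − 1) = 14.9 × 0.2687 = 4.004 Ω.

R1 ≈ 4.00 Ω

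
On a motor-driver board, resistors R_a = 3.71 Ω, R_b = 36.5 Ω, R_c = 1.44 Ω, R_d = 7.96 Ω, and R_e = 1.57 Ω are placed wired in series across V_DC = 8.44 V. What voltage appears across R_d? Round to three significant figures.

V ≈ 1.31 V

Series total: ΣR = 3.71 + 36.5 + 1.44 + 7.96 + 1.57 = 51.18 Ω.
V = V_DC · R/ΣR = 8.44 × 0.1555 = 1.313 V.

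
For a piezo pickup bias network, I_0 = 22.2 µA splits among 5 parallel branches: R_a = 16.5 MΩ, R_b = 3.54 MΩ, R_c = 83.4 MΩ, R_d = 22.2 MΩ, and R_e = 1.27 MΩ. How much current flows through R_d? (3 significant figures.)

Total conductance ΣG = 1/16.5 + 1/3.54 + 1/83.4 + 1/22.2 + 1/1.27 = 1.188 (units of 1/MΩ).
R_d takes the fraction G_k/ΣG = 0.04505/1.188 = 0.03793, so I = 22.2 × 0.03793 = 0.8421 µA.

I ≈ 0.842 µA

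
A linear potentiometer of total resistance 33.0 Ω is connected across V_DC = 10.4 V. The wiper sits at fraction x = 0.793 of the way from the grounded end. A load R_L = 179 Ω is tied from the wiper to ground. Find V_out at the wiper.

The pot divides into 6.831 Ω above the wiper and 26.17 Ω below.
R_L loads the lower segment: effective lower R = 22.83 Ω.
V_out = 10.4 × 22.83/(6.831 + 22.83) = 8.005 V.

V_out ≈ 8.00 V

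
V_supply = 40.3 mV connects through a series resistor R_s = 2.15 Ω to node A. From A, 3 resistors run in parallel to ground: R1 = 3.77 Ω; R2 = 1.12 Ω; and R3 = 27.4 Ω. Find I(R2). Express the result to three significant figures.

Equivalent of the parallel group: R_p = 0.8371 Ω.
V_A by voltage divider: V_A = 40.3 × 0.8371/(2.15 + 0.8371) = 11.29 mV.
I(R2) = V_A / R2 = 11.29/1.12 = 10.08 mA.
(Equivalently: I_total = 13.49 mA, then current-divider fraction G_k/ΣG = 0.7474.)

I ≈ 10.1 mA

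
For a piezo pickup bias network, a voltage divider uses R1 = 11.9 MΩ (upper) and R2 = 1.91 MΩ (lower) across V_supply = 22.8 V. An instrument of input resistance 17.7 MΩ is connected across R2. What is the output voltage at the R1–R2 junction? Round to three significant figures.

R2 ‖ R_L = (1.91 × 17.7)/(1.91 + 17.7) = 1.724 MΩ.
Then V_out = V_supply · R2'/(R1 + R2') = 22.8 × 1.724/13.62 = 2.885 V.

V_out ≈ 2.89 V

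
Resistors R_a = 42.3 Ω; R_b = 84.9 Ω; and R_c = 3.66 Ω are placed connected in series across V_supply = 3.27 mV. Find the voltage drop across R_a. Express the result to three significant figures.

Series total: ΣR = 42.3 + 84.9 + 3.66 = 130.9 Ω.
Voltage divider: V = V_supply · (42.30 / 130.9) = 3.27 × 0.3232 = 1.057 mV.

V ≈ 1.06 mV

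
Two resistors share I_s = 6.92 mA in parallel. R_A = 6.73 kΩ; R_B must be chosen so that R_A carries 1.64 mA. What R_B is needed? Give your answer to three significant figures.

Two-branch current divider: I_A = I_s · R_B/(R_A + R_B).
With f = 0.2370, R_B = R_A · f/(1−f) = 6.73 × 0.3106 = 2.090 kΩ.

R_B ≈ 2.09 kΩ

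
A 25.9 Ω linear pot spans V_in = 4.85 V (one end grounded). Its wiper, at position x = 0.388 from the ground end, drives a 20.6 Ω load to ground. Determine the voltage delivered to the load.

V_out ≈ 1.45 V

Lower segment x·R_p = 10.05 Ω; upper segment (1−x)·R_p = 15.85 Ω.
(x·R_p) ‖ R_L = 6.754 Ω.
V_out = 4.85 × 6.754/(15.85 + 6.754) = 1.449 V.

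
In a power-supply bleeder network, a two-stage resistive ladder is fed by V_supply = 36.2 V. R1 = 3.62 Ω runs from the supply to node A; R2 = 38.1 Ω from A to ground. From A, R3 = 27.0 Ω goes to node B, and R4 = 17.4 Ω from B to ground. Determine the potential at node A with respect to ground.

Node A sees R2 in parallel with the series input of stage 2, R3 + R4 = 44.40 Ω.
R2 ‖ (R3+R4) = 20.50 Ω.
So V_A = 36.2 × 0.8499 = 30.77 V.

V_A ≈ 30.8 V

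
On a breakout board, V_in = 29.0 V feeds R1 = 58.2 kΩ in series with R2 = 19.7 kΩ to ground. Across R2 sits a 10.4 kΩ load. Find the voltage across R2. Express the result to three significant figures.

V_out ≈ 3.04 V

R2 ‖ R_L = (19.7 × 10.4)/(19.7 + 10.4) = 6.807 kΩ.
Now apply the divider: V_out = 29.0 × 0.1047 = 3.037 V.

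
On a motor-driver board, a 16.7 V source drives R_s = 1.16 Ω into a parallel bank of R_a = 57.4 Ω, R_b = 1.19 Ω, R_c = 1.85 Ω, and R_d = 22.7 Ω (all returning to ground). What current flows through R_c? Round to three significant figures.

Parallel bank: R_p = 1/(1/57.4 + 1/1.19 + 1/1.85 + 1/22.7) = 0.6933 Ω.
Node voltage V_A = V_DC · R_p/(R_s + R_p) = 16.7 × 0.3741 = 6.247 V.
Branch current I = V_A/R_c = 6.247/1.85 = 3.377 A.

I ≈ 3.38 A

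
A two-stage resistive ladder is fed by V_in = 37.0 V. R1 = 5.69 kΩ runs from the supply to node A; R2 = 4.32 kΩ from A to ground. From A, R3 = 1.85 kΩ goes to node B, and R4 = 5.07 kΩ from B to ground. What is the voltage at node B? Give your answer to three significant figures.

V_B ≈ 8.63 V

The second stage (R3 + R4 = 6.920 kΩ) loads node A in parallel with R2.
R2 ‖ (R3+R4) = 2.660 kΩ.
V_A = 37.0 × 2.660/(5.69 + 2.660) = 11.79 V.
Stage 2 is unloaded, so V_B = V_A · R4/(R3+R4) = 11.79 × 5.07/6.920 = 8.635 V.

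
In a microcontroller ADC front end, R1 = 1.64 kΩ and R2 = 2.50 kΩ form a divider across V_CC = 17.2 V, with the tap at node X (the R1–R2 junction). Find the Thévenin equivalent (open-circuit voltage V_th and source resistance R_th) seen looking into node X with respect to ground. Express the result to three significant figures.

Open-circuit (no load on X): V_th = V_CC · R2/(R1 + R2) = 17.2 × 2.50/(1.640 + 2.50) = 10.39 V.
Looking into X with the source shorted: R_th = R1·R2/(R1+R2) = 1.640 × 2.50/4.140 = 0.9903 kΩ.

V_th ≈ 10.4 V, R_th ≈ 0.990 kΩ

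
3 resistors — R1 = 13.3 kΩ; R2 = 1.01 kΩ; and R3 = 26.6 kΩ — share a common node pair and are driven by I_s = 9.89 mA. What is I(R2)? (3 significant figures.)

I ≈ 8.88 mA

ΣG = 1/13.3 + 1/1.01 + 1/26.6 = 1.103.
R2 takes the fraction G_k/ΣG = 0.9901/1.103 = 0.8977, so I = 9.89 × 0.8977 = 8.879 mA.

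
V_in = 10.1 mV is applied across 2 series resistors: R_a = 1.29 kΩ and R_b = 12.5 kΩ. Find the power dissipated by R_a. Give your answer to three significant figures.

P ≈ 0.692 nW

The common current is I = 10.1/13.79 = 0.7324 µA.
P = I²R = 0.5364 × 1.29 = 0.6920 nW.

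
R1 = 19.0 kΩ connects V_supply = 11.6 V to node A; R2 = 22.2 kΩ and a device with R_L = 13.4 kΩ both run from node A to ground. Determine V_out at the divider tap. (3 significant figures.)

V_out ≈ 3.54 V

R2 ‖ R_L = (22.2 × 13.4)/(22.2 + 13.4) = 8.356 kΩ.
Voltage divider with the loaded lower leg: V_out = 11.6 × 8.356/(19.0 + 8.356) = 11.6 × 0.3055 = 3.543 V.
(Unloaded it would be 6.25 V; the load pulls it down.)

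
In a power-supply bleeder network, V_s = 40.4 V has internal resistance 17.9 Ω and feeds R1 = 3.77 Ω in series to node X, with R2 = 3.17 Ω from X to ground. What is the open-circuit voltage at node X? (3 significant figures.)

R1' = 17.9 + 3.77 = 21.67 Ω (source resistance + R1).
Open-circuit (no load on X): V_th = V_s · R2/(R1' + R2) = 40.4 × 3.17/(21.67 + 3.17) = 5.156 V.

V_th ≈ 5.16 V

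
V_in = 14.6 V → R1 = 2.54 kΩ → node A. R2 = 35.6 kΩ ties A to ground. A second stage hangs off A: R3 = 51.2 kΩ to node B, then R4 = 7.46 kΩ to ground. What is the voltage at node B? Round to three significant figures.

Looking into the second stage from A: R3 + R4 = 58.66 kΩ appears in parallel with R2.
R2 ‖ (R3+R4) = 22.15 kΩ.
V_A = 14.6 × 22.15/(2.54 + 22.15) = 13.10 V.
Then the unloaded second divider: V_B = V_A × R4/(R3+R4) = 13.10 × 0.1272 = 1.666 V.

V_B ≈ 1.67 V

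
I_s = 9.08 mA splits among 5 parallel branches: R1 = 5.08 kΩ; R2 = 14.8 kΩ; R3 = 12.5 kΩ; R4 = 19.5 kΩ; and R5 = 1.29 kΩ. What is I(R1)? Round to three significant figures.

I ≈ 1.53 mA

Total conductance ΣG = 1/5.08 + 1/14.8 + 1/12.5 + 1/19.5 + 1/1.29 = 1.171 (units of 1/kΩ).
Current divider: I(R1) = I_s · G_k/ΣG = 9.08 × (0.1969/1.171) = 9.08 × 0.1681 = 1.527 mA.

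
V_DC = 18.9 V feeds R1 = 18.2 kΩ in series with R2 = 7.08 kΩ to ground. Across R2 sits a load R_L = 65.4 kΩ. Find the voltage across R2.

The load sits in parallel with R2, giving an effective lower resistance R2' = R2·R_L/(R2+R_L) = 6.388 kΩ.
Voltage divider with the loaded lower leg: V_out = 18.9 × 6.388/(18.2 + 6.388) = 18.9 × 0.2598 = 4.910 V.

V_out ≈ 4.91 V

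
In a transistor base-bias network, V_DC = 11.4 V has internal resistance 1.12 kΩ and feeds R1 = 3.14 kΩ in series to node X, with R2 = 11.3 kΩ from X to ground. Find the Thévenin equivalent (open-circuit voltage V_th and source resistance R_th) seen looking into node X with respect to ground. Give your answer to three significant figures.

R1' = 1.12 + 3.14 = 4.260 kΩ (source resistance + R1).
With X open, the divider is unloaded: V_th = 11.4 × 11.3/15.56 = 8.279 V.
With V_DC suppressed (replaced by a short), R_th = R1' ‖ R2 = (4.260 × 11.3)/(4.260 + 11.3) = 3.094 kΩ.

V_th ≈ 8.28 V, R_th ≈ 3.09 kΩ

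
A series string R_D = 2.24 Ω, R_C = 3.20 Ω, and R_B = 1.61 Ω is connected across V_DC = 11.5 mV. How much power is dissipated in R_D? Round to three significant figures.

P ≈ 5.96 µW

The common current is I = 11.5/7.050 = 1.631 mA.
V(R_D) = I·R = 3.654 mV; P = V·I = 3.654 × 1.631 = 5.960 µW.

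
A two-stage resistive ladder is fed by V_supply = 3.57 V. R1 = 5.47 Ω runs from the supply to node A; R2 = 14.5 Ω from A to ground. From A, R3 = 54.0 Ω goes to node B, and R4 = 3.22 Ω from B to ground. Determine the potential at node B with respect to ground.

The second stage (R3 + R4 = 57.22 Ω) loads node A in parallel with R2.
Effective lower resistance at A: R2 ‖ 57.22 = 11.57 Ω.
So V_A = 3.57 × 0.6790 = 2.424 V.
Then the unloaded second divider: V_B = V_A × R4/(R3+R4) = 2.424 × 0.05627 = 0.1364 V.

V_B ≈ 0.136 V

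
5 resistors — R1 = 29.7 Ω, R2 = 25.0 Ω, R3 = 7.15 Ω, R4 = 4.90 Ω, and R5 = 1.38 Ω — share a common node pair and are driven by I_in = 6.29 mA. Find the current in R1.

Total conductance ΣG = 1/29.7 + 1/25.0 + 1/7.15 + 1/4.90 + 1/1.38 = 1.142 (units of 1/Ω).
R1 takes the fraction G_k/ΣG = 0.03367/1.142 = 0.02948, so I = 6.29 × 0.02948 = 0.1854 mA.

I ≈ 0.185 mA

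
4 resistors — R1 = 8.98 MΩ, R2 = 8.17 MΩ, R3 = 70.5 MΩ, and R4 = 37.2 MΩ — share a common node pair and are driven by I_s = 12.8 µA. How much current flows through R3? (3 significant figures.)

Total conductance ΣG = 1/8.98 + 1/8.17 + 1/70.5 + 1/37.2 = 0.2748 (units of 1/MΩ).
R3 takes the fraction G_k/ΣG = 0.01418/0.2748 = 0.05161, so I = 12.8 × 0.05161 = 0.6606 µA.

I ≈ 0.661 µA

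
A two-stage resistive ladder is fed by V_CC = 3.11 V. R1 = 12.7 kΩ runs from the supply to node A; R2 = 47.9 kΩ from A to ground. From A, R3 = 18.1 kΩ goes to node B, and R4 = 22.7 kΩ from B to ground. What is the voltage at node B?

V_B ≈ 1.10 V

The second stage (R3 + R4 = 40.80 kΩ) loads node A in parallel with R2.
R2 ‖ (R3+R4) = 22.03 kΩ.
So V_A = 3.11 × 0.6344 = 1.973 V.
V_B = V_A × 0.5564 = 1.098 V.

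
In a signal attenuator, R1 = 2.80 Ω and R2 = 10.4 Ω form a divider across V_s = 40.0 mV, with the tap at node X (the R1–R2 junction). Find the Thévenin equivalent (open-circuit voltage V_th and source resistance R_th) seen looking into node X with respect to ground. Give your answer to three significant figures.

V_th is the unloaded tap voltage: V_s · R2/(R1+R2) = 40.0 × 0.7879 = 31.52 mV.
Zeroing V_s shorts the top of R1 to ground, so R_th = R1 ‖ R2 = 2.206 Ω.

V_th ≈ 31.5 mV, R_th ≈ 2.21 Ω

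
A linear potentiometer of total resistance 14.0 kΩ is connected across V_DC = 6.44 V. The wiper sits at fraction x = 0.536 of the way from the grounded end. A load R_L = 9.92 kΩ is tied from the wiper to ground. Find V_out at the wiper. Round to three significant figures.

V_out ≈ 2.56 V

Lower segment x·R_p = 7.504 kΩ; upper segment (1−x)·R_p = 6.496 kΩ.
R_L loads the lower segment: effective lower R = 4.272 kΩ.
V_out = 6.44 × 4.272/(6.496 + 4.272) = 2.555 V.
(Unloaded: V_out = x·V_DC = 3.45 V.)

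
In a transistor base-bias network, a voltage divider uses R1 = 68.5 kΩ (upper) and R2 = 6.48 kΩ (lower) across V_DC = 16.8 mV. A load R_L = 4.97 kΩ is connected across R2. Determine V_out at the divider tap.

V_out ≈ 0.663 mV

R2 ‖ R_L = (6.48 × 4.97)/(6.48 + 4.97) = 2.813 kΩ.
Then V_out = V_DC · R2'/(R1 + R2') = 16.8 × 2.813/71.31 = 0.6626 mV.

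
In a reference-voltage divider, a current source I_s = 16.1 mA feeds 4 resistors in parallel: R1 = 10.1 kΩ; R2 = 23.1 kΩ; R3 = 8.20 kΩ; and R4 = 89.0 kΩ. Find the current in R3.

I ≈ 7.13 mA

Conductances: ΣG = 1/10.1 + 1/23.1 + 1/8.20 + 1/89.0 = 0.2755 (1/kΩ).
R3 takes the fraction G_k/ΣG = 0.1220/0.2755 = 0.4427, so I = 16.1 × 0.4427 = 7.127 mA.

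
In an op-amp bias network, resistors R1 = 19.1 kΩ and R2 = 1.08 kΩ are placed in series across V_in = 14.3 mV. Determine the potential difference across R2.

ΣR = 19.1 + 1.08 = 20.18 kΩ.
By the voltage-divider rule, V = 14.3 × 1.080/20.18 = 0.7653 mV.

V ≈ 0.765 mV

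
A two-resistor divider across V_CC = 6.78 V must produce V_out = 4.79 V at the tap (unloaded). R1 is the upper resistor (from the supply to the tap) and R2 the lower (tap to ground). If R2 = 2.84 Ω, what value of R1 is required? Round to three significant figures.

Required fraction k = V_out/V_CC = 0.7065.
R1 = R2·(1/k − 1) = 2.84 × 0.4154 = 1.180 Ω.

R1 ≈ 1.18 Ω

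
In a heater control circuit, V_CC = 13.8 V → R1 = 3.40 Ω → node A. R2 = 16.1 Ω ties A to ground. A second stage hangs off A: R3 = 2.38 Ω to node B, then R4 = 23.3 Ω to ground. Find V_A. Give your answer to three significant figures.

The second stage (R3 + R4 = 25.68 Ω) loads node A in parallel with R2.
R2 ‖ (R3+R4) = 9.896 Ω.
First divider: V_A = V_CC · 9.896/(3.40 + 9.896) = 10.27 V.

V_A ≈ 10.3 V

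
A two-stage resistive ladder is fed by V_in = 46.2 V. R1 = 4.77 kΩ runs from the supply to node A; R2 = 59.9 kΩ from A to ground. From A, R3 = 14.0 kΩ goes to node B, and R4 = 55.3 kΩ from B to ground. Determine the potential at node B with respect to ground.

V_B ≈ 32.1 V

Node A sees R2 in parallel with the series input of stage 2, R3 + R4 = 69.30 kΩ.
R2 ‖ (R3+R4) = 32.13 kΩ.
V_A = 46.2 × 32.13/(4.77 + 32.13) = 40.23 V.
Stage 2 is unloaded, so V_B = V_A · R4/(R3+R4) = 40.23 × 55.3/69.30 = 32.10 V.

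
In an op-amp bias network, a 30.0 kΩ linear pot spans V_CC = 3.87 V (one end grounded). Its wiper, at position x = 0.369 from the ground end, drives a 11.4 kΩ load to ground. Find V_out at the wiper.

V_out ≈ 0.885 V

The pot divides into 18.93 kΩ above the wiper and 11.07 kΩ below.
R_L loads the lower segment: effective lower R = 5.616 kΩ.
Then V_out = V_CC · 5.616/(18.93 + 5.616) = 0.8855 V.
(Unloaded: V_out = x·V_CC = 1.43 V.)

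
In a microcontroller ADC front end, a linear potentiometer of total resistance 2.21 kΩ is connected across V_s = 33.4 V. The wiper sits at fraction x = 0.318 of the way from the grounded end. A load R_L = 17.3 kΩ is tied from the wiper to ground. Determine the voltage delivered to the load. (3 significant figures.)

Split the track: R_lower = x·R_p = 0.7028 kΩ, R_upper = (1−x)·R_p = 1.507 kΩ.
R_L loads the lower segment: effective lower R = 0.6753 kΩ.
V_out = 33.4 × 0.6753/(1.507 + 0.6753) = 10.33 V.

V_out ≈ 10.3 V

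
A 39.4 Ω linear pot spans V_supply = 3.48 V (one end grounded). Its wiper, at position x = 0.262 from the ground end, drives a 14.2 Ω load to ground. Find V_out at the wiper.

Split the track: R_lower = x·R_p = 10.32 Ω, R_upper = (1−x)·R_p = 29.08 Ω.
(x·R_p) ‖ R_L = 5.977 Ω.
Loaded-divider output: V_out = 3.48 × 0.1705 = 0.5934 V.

V_out ≈ 0.593 V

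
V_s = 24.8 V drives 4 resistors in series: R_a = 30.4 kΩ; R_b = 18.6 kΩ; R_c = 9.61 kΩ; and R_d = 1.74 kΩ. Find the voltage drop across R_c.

ΣR = 30.4 + 18.6 + 9.61 + 1.74 = 60.35 kΩ.
Voltage divider: V = V_s · (9.610 / 60.35) = 24.8 × 0.1592 = 3.949 V.

V ≈ 3.95 V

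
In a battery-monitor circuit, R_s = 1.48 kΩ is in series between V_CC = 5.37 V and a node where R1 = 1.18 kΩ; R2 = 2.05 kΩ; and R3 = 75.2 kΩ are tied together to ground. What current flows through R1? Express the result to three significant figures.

Combine the parallel branches: R_p = (1/1.18 + 1/2.05 + 1/75.2)⁻¹ = 0.7415 kΩ.
Node voltage V_A = V_CC · R_p/(R_s + R_p) = 5.37 × 0.3338 = 1.792 V.
Branch current I = V_A/R1 = 1.792/1.18 = 1.519 mA.
(Equivalently: I_total = 2.417 mA, then current-divider fraction G_k/ΣG = 0.6284.)

I ≈ 1.52 mA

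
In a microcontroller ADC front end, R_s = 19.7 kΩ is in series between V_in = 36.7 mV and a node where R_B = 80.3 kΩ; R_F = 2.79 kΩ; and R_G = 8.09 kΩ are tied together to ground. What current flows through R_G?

Equivalent of the parallel group: R_p = 2.022 kΩ.
V_A = 36.7 × 2.022/21.72 = 3.417 mV.
I(R_G) = V_A / R_G = 3.417/8.09 = 0.4223 µA.
(Check via current divider: I_total = 1.690 µA; share G_k/ΣG = 0.2500 → same result.)

I ≈ 0.422 µA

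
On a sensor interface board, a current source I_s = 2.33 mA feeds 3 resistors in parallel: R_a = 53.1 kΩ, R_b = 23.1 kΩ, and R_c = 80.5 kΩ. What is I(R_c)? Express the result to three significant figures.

ΣG = 1/53.1 + 1/23.1 + 1/80.5 = 0.07454.
By the current-divider rule, I = I_s · G_k/ΣG = 2.33 × 0.1666 = 0.3883 mA.

I ≈ 0.388 mA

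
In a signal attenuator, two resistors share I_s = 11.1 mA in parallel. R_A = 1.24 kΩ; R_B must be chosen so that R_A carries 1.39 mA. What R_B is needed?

R_B ≈ 0.178 kΩ

The fraction through R_A equals R_B/(R_A+R_B).
With f = 0.1252, R_B = R_A · f/(1−f) = 1.24 × 0.1432 = 0.1775 kΩ.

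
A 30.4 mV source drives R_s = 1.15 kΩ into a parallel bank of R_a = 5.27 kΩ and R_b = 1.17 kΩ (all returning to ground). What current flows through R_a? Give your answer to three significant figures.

Parallel bank: R_p = 1/(1/5.27 + 1/1.17) = 0.9574 kΩ.
Node voltage V_A = V_s · R_p/(R_s + R_p) = 30.4 × 0.4543 = 13.81 mV.
Branch current I = V_A/R_a = 13.81/5.27 = 2.621 µA.

I ≈ 2.62 µA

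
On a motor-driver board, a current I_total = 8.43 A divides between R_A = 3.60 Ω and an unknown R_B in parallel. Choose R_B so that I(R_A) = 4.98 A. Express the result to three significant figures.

R_B ≈ 5.20 Ω

The fraction through R_A equals R_B/(R_A+R_B).
4.98/8.43 = R_B/(R_A + R_B) → R_B = R_A · (0.5907)/(1 − 0.5907) = 3.60 × 1.443 = 5.197 Ω.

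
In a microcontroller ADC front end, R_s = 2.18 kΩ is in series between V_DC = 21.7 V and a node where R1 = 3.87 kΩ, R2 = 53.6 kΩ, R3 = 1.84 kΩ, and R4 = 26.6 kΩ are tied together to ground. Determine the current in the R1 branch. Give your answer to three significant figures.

I ≈ 1.95 mA

Parallel bank: R_p = 1/(1/3.87 + 1/53.6 + 1/1.84 + 1/26.6) = 1.165 kΩ.
V_A = 21.7 × 1.165/3.345 = 7.559 V.
Branch current I = V_A/R1 = 7.559/3.87 = 1.953 mA.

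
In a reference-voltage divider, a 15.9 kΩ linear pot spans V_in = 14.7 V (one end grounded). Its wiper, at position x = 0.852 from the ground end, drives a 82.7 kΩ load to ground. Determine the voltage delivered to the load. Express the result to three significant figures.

V_out ≈ 12.2 V

Lower segment x·R_p = 13.55 kΩ; upper segment (1−x)·R_p = 2.353 kΩ.
R_L loads the lower segment: effective lower R = 11.64 kΩ.
V_out = 14.7 × 11.64/(2.353 + 11.64) = 12.23 V.
(Unloaded: V_out = x·V_in = 12.5 V.)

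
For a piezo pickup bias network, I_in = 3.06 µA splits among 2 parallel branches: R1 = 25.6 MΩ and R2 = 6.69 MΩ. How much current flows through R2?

With just two branches, the current splits inversely with resistance.
I(R2) = 3.06 × 25.6/(25.6 + 6.69) = 3.06 × 0.7928 = 2.426 µA.

I ≈ 2.43 µA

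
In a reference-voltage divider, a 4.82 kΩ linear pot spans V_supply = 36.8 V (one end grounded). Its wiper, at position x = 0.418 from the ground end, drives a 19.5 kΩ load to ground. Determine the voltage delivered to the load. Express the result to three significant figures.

V_out ≈ 14.5 V

Split the track: R_lower = x·R_p = 2.015 kΩ, R_upper = (1−x)·R_p = 2.805 kΩ.
R_L loads the lower segment: effective lower R = 1.826 kΩ.
Then V_out = V_supply · 1.826/(2.805 + 1.826) = 14.51 V.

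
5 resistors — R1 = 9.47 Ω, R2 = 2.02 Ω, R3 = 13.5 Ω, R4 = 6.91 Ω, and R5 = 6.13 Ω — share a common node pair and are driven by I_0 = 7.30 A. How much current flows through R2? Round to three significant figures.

ΣG = 1/9.47 + 1/2.02 + 1/13.5 + 1/6.91 + 1/6.13 = 0.9826.
Current divider: I(R2) = I_0 · G_k/ΣG = 7.30 × (0.4950/0.9826) = 7.30 × 0.5038 = 3.678 A.

I ≈ 3.68 A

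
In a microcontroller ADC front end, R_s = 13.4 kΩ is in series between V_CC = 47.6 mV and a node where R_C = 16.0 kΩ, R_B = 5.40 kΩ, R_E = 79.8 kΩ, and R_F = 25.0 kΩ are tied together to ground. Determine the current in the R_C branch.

Parallel bank: R_p = 1/(1/16.0 + 1/5.40 + 1/79.8 + 1/25.0) = 3.331 kΩ.
V_A = 47.6 × 3.331/16.73 = 9.477 mV.
I(R_C) = V_A / R_C = 9.477/16.0 = 0.5923 µA.

I ≈ 0.592 µA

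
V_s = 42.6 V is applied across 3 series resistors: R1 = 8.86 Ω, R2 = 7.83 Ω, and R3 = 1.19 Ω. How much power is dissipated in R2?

P ≈ 44.4 W

The common current is I = 42.6/17.88 = 2.383 A.
V(R2) = I·R = 18.66 V; P = V·I = 18.66 × 2.383 = 44.45 W.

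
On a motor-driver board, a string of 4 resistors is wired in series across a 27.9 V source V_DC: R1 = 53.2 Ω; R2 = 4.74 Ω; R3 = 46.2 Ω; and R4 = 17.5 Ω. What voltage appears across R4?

ΣR = 53.2 + 4.74 + 46.2 + 17.5 = 121.6 Ω.
Voltage divider: V = V_DC · (17.50 / 121.6) = 27.9 × 0.1439 = 4.014 V.

V ≈ 4.01 V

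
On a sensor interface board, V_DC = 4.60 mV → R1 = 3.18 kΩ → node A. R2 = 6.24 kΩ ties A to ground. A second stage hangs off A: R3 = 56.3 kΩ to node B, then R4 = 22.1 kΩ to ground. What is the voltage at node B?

Node A sees R2 in parallel with the series input of stage 2, R3 + R4 = 78.40 kΩ.
R2 ‖ (R3+R4) = 5.780 kΩ.
V_A = 4.60 × 5.780/(3.18 + 5.780) = 2.967 mV.
Stage 2 is unloaded, so V_B = V_A · R4/(R3+R4) = 2.967 × 22.1/78.40 = 0.8365 mV.

V_B ≈ 0.836 mV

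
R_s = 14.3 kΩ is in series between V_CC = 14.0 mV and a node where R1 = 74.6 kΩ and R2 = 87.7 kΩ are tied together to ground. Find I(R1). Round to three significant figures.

Combine the parallel branches: R_p = (1/74.6 + 1/87.7)⁻¹ = 40.31 kΩ.
Node voltage V_A = V_CC · R_p/(R_s + R_p) = 14.0 × 0.7381 = 10.33 mV.
Branch current I = V_A/R1 = 10.33/74.6 = 0.1385 µA.

I ≈ 0.139 µA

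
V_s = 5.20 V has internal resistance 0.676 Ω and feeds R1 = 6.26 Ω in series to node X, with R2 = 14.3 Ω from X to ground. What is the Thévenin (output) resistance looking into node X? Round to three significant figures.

R_th ≈ 4.67 Ω

R1' = 0.676 + 6.26 = 6.936 Ω (source resistance + R1).
Looking into X with the source shorted: R_th = R1'·R2/(R1'+R2) = 6.936 × 14.3/21.24 = 4.671 Ω.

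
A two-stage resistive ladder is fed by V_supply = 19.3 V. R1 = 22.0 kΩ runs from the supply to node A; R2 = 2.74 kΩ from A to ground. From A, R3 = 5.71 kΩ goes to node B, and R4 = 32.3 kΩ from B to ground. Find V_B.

Looking into the second stage from A: R3 + R4 = 38.01 kΩ appears in parallel with R2.
R2 ‖ (R3+R4) = 2.556 kΩ.
First divider: V_A = V_supply · 2.556/(22.0 + 2.556) = 2.009 V.
Then the unloaded second divider: V_B = V_A × R4/(R3+R4) = 2.009 × 0.8498 = 1.707 V.

V_B ≈ 1.71 V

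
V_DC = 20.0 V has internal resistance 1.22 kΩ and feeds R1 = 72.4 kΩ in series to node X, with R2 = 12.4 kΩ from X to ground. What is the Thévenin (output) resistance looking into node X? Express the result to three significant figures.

R1' = 1.22 + 72.4 = 73.62 kΩ (source resistance + R1).
With V_DC suppressed (replaced by a short), R_th = R1' ‖ R2 = (73.62 × 12.4)/(73.62 + 12.4) = 10.61 kΩ.

R_th ≈ 10.6 kΩ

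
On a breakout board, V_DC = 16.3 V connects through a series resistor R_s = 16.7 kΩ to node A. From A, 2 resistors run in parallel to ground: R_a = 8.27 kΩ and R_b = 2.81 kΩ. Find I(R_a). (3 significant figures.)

Equivalent of the parallel group: R_p = 2.097 kΩ.
Node voltage V_A = V_DC · R_p/(R_s + R_p) = 16.3 × 0.1116 = 1.819 V.
Branch current I = V_A/R_a = 1.819/8.27 = 0.2199 mA.
(Check via current divider: I_total = 0.8671 mA; share G_k/ΣG = 0.2536 → same result.)

I ≈ 0.220 mA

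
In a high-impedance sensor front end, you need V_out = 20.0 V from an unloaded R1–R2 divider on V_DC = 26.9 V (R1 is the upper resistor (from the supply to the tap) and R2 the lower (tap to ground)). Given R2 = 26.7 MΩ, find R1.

Required fraction k = V_out/V_DC = 0.7435.
So R1 = R2 · (V_DC/V_out − 1) = 26.7 × (26.9/20.0 − 1) = 26.7 × 0.3450 = 9.211 MΩ.

R1 ≈ 9.21 MΩ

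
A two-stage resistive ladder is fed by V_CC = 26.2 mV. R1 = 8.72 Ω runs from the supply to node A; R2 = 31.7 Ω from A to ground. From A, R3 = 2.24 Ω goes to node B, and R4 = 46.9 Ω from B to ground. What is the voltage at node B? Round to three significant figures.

V_B ≈ 17.2 mV

Looking into the second stage from A: R3 + R4 = 49.14 Ω appears in parallel with R2.
R2 ‖ (R3+R4) = 19.27 Ω.
V_A = 26.2 × 19.27/(8.72 + 19.27) = 18.04 mV.
V_B = V_A × 0.9544 = 17.22 mV.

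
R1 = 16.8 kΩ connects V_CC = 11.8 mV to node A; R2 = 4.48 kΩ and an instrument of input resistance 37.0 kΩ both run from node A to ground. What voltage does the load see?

The load sits in parallel with R2, giving an effective lower resistance R2' = R2·R_L/(R2+R_L) = 3.996 kΩ.
Now apply the divider: V_out = 11.8 × 0.1922 = 2.267 mV.
(Unloaded it would be 2.48 mV; the load pulls it down.)

V_out ≈ 2.27 mV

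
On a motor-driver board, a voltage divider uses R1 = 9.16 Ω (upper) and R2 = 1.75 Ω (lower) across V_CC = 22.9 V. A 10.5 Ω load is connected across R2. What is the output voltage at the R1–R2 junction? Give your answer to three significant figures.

V_out ≈ 3.22 V

First combine the lower leg with the load: R2 ‖ R_L = 1.500 Ω.
Then V_out = V_CC · R2'/(R1 + R2') = 22.9 × 1.500/10.66 = 3.222 V.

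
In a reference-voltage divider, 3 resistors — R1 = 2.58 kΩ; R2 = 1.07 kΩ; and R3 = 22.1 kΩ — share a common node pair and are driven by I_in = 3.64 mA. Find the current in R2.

I ≈ 2.49 mA

Conductances: ΣG = 1/2.58 + 1/1.07 + 1/22.1 = 1.367 (1/kΩ).
By the current-divider rule, I = I_in · G_k/ΣG = 3.64 × 0.6835 = 2.488 mA.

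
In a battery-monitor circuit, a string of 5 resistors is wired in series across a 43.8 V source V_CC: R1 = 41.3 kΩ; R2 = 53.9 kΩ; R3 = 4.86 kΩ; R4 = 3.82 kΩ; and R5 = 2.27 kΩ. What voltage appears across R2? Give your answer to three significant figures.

V ≈ 22.2 V

Series total: ΣR = 41.3 + 53.9 + 4.86 + 3.82 + 2.27 = 106.1 kΩ.
V = V_CC · R/ΣR = 43.8 × 0.5078 = 22.24 V.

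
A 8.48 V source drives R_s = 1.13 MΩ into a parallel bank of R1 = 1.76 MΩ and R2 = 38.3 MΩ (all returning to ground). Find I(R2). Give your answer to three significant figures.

I ≈ 0.132 µA

Parallel bank: R_p = 1/(1/1.76 + 1/38.3) = 1.683 MΩ.
Node voltage V_A = V_in · R_p/(R_s + R_p) = 8.48 × 0.5982 = 5.073 V.
I(R2) = V_A / R2 = 5.073/38.3 = 0.1325 µA.
(Check via current divider: I_total = 3.015 µA; share G_k/ΣG = 0.04393 → same result.)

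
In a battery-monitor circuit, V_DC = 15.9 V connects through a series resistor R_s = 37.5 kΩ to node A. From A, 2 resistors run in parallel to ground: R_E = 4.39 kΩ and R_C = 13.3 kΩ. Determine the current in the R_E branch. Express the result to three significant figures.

Parallel bank: R_p = 1/(1/4.39 + 1/13.3) = 3.301 kΩ.
V_A by voltage divider: V_A = 15.9 × 3.301/(37.5 + 3.301) = 1.286 V.
I(R_E) = V_A / R_E = 1.286/4.39 = 0.2930 mA.
(Check via current divider: I_total = 0.3897 mA; share G_k/ΣG = 0.7518 → same result.)

I ≈ 0.293 mA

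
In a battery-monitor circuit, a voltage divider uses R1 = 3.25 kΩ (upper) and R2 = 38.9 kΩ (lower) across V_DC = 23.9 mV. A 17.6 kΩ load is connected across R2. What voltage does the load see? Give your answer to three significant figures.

V_out ≈ 18.8 mV

First combine the lower leg with the load: R2 ‖ R_L = 12.12 kΩ.
Then V_out = V_DC · R2'/(R1 + R2') = 23.9 × 12.12/15.37 = 18.85 mV.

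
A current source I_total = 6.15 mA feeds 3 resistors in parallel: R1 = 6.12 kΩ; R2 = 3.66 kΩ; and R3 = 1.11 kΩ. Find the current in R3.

I ≈ 4.14 mA

Total conductance ΣG = 1/6.12 + 1/3.66 + 1/1.11 = 1.338 (units of 1/kΩ).
R3 takes the fraction G_k/ΣG = 0.9009/1.338 = 0.6736, so I = 6.15 × 0.6736 = 4.142 mA.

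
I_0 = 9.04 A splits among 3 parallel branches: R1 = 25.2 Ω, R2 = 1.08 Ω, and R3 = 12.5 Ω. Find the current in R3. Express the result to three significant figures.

Total conductance ΣG = 1/25.2 + 1/1.08 + 1/12.5 = 1.046 (units of 1/Ω).
R3 takes the fraction G_k/ΣG = 0.08000/1.046 = 0.07651, so I = 9.04 × 0.07651 = 0.6917 A.

I ≈ 0.692 A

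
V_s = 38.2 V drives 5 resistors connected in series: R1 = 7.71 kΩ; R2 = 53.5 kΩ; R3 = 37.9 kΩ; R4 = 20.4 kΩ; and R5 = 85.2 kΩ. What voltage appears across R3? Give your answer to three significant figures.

V ≈ 7.07 V

Series total: ΣR = 7.71 + 53.5 + 37.9 + 20.4 + 85.2 = 204.7 kΩ.
By the voltage-divider rule, V = 38.2 × 37.90/204.7 = 7.072 V.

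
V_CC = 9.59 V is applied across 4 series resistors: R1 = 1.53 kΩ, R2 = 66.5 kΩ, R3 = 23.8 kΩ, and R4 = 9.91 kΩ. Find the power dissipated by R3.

P ≈ 0.211 mW

The common current is I = 9.59/101.7 = 0.09426 mA.
P(R3) = I²·R3 = (0.09426)² × 23.8 = 0.2115 mW.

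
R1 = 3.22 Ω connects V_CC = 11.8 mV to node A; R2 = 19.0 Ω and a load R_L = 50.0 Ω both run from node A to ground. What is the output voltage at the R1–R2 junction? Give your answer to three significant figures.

V_out ≈ 9.56 mV

The load sits in parallel with R2, giving an effective lower resistance R2' = R2·R_L/(R2+R_L) = 13.77 Ω.
Now apply the divider: V_out = 11.8 × 0.8105 = 9.563 mV.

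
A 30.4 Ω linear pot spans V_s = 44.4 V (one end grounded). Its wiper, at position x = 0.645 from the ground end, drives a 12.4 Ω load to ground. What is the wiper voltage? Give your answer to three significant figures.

Lower segment x·R_p = 19.61 Ω; upper segment (1−x)·R_p = 10.79 Ω.
(x·R_p) ‖ R_L = 7.596 Ω.
Loaded-divider output: V_out = 44.4 × 0.4131 = 18.34 V.

V_out ≈ 18.3 V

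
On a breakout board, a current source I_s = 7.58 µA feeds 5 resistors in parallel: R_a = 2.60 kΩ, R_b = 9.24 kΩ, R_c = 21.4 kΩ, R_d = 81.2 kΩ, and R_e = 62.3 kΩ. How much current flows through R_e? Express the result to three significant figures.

ΣG = 1/2.60 + 1/9.24 + 1/21.4 + 1/81.2 + 1/62.3 = 0.5679.
By the current-divider rule, I = I_s · G_k/ΣG = 7.58 × 0.02826 = 0.2142 µA.

I ≈ 0.214 µA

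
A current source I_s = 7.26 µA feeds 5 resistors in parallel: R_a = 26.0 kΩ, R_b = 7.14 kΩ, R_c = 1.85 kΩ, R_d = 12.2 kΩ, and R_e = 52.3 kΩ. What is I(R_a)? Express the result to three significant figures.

I ≈ 0.340 µA

Conductances: ΣG = 1/26.0 + 1/7.14 + 1/1.85 + 1/12.2 + 1/52.3 = 0.8201 (1/kΩ).
R_a takes the fraction G_k/ΣG = 0.03846/0.8201 = 0.04690, so I = 7.26 × 0.04690 = 0.3405 µA.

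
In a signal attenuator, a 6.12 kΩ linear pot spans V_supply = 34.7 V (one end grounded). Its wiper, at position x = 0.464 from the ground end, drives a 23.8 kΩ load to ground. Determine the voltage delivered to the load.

Lower segment x·R_p = 2.840 kΩ; upper segment (1−x)·R_p = 3.280 kΩ.
Lower segment in parallel with the load: 2.840 ‖ 23.8 = 2.537 kΩ.
V_out = 34.7 × 2.537/(3.280 + 2.537) = 15.13 V.

V_out ≈ 15.1 V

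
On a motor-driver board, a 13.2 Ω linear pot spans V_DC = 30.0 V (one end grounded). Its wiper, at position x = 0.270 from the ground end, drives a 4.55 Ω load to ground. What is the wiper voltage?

Split the track: R_lower = x·R_p = 3.564 Ω, R_upper = (1−x)·R_p = 9.636 Ω.
Lower segment in parallel with the load: 3.564 ‖ 4.55 = 1.999 Ω.
Then V_out = V_DC · 1.999/(9.636 + 1.999) = 5.153 V.

V_out ≈ 5.15 V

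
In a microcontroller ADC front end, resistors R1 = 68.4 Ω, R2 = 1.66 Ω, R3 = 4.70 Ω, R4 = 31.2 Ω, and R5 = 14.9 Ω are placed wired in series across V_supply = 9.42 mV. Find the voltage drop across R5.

Total series resistance ΣR = 68.4 + 1.66 + 4.70 + 31.2 + 14.9 = 120.9 Ω.
Voltage divider: V = V_supply · (14.90 / 120.9) = 9.42 × 0.1233 = 1.161 mV.

V ≈ 1.16 mV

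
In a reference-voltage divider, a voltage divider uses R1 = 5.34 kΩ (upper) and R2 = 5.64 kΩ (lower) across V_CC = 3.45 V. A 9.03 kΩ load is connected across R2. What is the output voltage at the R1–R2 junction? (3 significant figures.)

First combine the lower leg with the load: R2 ‖ R_L = 3.472 kΩ.
Now apply the divider: V_out = 3.45 × 0.3940 = 1.359 V.
(Unloaded it would be 1.77 V; the load pulls it down.)

V_out ≈ 1.36 V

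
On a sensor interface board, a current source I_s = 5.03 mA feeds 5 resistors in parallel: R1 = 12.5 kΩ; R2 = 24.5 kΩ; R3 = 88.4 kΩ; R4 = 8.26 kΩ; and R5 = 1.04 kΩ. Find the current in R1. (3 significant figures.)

Conductances: ΣG = 1/12.5 + 1/24.5 + 1/88.4 + 1/8.26 + 1/1.04 = 1.215 (1/kΩ).
By the current-divider rule, I = I_s · G_k/ΣG = 5.03 × 0.06586 = 0.3313 mA.

I ≈ 0.331 mA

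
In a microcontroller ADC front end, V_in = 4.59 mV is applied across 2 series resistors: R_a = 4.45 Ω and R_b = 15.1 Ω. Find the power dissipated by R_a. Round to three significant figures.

P ≈ 0.245 µW

Series current I = V_in/ΣR = 4.59/19.55 = 0.2348 mA.
P = I²R = 0.05512 × 4.45 = 0.2453 µW.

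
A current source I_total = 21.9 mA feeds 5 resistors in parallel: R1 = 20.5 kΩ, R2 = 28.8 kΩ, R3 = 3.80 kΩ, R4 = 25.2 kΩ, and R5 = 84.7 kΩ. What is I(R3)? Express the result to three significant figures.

I ≈ 14.5 mA

Total conductance ΣG = 1/20.5 + 1/28.8 + 1/3.80 + 1/25.2 + 1/84.7 = 0.3981 (units of 1/kΩ).
R3 takes the fraction G_k/ΣG = 0.2632/0.3981 = 0.6610, so I = 21.9 × 0.6610 = 14.47 mA.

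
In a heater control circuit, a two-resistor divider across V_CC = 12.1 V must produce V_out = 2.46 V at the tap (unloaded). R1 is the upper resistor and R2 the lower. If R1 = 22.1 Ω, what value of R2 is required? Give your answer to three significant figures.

V_out/V_CC = R2/(R1+R2) = 0.2033.
Rearranging, R2 = R1·k/(1−k) = 22.1 × 0.2552 = 5.640 Ω.

R2 ≈ 5.64 Ω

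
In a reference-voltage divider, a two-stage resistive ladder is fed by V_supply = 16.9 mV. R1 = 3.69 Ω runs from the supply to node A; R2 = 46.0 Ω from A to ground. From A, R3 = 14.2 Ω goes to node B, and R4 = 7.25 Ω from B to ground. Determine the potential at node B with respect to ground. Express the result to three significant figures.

V_B ≈ 4.56 mV

The second stage (R3 + R4 = 21.45 Ω) loads node A in parallel with R2.
Effective lower resistance at A: R2 ‖ 21.45 = 14.63 Ω.
First divider: V_A = V_supply · 14.63/(3.69 + 14.63) = 13.50 mV.
V_B = V_A × 0.3380 = 4.562 mV.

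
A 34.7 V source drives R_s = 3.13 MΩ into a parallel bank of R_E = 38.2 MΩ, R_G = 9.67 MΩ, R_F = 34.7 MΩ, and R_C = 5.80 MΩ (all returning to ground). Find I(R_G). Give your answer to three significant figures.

Combine the parallel branches: R_p = (1/38.2 + 1/9.67 + 1/34.7 + 1/5.80)⁻¹ = 3.023 MΩ.
Node voltage V_A = V_in · R_p/(R_s + R_p) = 34.7 × 0.4913 = 17.05 V.
Branch current I = V_A/R_G = 17.05/9.67 = 1.763 µA.

I ≈ 1.76 µA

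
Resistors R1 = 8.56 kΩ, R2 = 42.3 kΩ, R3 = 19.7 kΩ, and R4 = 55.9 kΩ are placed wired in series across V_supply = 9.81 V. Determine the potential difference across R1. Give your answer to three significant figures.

Total series resistance ΣR = 8.56 + 42.3 + 19.7 + 55.9 = 126.5 kΩ.
Voltage divider: V = V_supply · (8.560 / 126.5) = 9.81 × 0.06769 = 0.6640 V.

V ≈ 0.664 V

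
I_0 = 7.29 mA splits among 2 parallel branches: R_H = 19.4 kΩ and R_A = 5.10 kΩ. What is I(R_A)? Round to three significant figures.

I ≈ 5.77 mA

Two-branch current divider: I_k = I_0 · R_other/(R_1 + R_2).
So I = 7.29 × 19.4/24.50 = 5.772 mA.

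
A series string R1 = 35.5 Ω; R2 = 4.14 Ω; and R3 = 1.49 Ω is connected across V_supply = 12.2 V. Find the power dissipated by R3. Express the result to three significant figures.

P ≈ 0.131 W

ΣR = 41.13 Ω → I = 12.2/41.13 = 0.2966 A.
V(R3) = I·R = 0.4420 V; P = V·I = 0.4420 × 0.2966 = 0.1311 W.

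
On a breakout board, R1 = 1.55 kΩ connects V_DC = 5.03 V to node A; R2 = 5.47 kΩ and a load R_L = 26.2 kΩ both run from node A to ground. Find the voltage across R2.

R2 ‖ R_L = (5.47 × 26.2)/(5.47 + 26.2) = 4.525 kΩ.
Voltage divider with the loaded lower leg: V_out = 5.03 × 4.525/(1.55 + 4.525) = 5.03 × 0.7449 = 3.747 V.
(Unloaded it would be 3.92 V; the load pulls it down.)

V_out ≈ 3.75 V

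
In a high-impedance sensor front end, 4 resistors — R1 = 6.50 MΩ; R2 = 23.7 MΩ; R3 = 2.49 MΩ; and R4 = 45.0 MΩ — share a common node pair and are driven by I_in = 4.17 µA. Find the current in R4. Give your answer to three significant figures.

I ≈ 0.149 µA

Conductances: ΣG = 1/6.50 + 1/23.7 + 1/2.49 + 1/45.0 = 0.6199 (1/MΩ).
Current divider: I(R4) = I_in · G_k/ΣG = 4.17 × (0.02222/0.6199) = 4.17 × 0.03585 = 0.1495 µA.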